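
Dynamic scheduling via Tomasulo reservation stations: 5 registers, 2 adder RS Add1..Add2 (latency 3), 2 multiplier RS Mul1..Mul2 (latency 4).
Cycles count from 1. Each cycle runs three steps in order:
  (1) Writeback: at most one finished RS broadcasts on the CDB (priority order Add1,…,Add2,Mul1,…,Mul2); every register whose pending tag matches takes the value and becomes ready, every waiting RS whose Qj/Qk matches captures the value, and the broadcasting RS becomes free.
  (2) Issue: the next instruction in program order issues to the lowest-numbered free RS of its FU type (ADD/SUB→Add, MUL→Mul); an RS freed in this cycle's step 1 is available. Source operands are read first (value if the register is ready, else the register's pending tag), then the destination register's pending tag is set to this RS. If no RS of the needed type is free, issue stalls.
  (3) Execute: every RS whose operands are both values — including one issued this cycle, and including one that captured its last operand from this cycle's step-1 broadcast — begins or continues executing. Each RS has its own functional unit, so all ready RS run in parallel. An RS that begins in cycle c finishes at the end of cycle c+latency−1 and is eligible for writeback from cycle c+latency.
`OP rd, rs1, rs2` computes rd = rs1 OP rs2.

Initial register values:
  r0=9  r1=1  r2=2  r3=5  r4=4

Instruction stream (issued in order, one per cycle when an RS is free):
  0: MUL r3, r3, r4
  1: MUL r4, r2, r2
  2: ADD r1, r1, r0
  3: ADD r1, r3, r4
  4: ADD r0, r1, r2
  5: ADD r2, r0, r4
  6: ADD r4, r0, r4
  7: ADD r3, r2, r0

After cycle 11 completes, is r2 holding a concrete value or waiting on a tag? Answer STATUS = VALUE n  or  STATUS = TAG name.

cycle 1: issue MUL r3<-Mul1 // r0:9,r1:1,r2:2,r3:Mul1,r4:4
cycle 2: issue MUL r4<-Mul2 // r0:9,r1:1,r2:2,r3:Mul1,r4:Mul2
cycle 3: issue ADD r1<-Add1 // r0:9,r1:Add1,r2:2,r3:Mul1,r4:Mul2
cycle 4: issue ADD r1<-Add2 // r0:9,r1:Add2,r2:2,r3:Mul1,r4:Mul2
cycle 5: CDB Mul1=20; stall // r0:9,r1:Add2,r2:2,r3:20,r4:Mul2
cycle 6: CDB Add1=10; issue ADD r0<-Add1 // r0:Add1,r1:Add2,r2:2,r3:20,r4:Mul2
cycle 7: CDB Mul2=4; stall // r0:Add1,r1:Add2,r2:2,r3:20,r4:4
cycle 8: stall // r0:Add1,r1:Add2,r2:2,r3:20,r4:4
cycle 9: stall // r0:Add1,r1:Add2,r2:2,r3:20,r4:4
cycle 10: CDB Add2=24; issue ADD r2<-Add2 // r0:Add1,r1:24,r2:Add2,r3:20,r4:4
cycle 11: stall // r0:Add1,r1:24,r2:Add2,r3:20,r4:4

STATUS = TAG Add2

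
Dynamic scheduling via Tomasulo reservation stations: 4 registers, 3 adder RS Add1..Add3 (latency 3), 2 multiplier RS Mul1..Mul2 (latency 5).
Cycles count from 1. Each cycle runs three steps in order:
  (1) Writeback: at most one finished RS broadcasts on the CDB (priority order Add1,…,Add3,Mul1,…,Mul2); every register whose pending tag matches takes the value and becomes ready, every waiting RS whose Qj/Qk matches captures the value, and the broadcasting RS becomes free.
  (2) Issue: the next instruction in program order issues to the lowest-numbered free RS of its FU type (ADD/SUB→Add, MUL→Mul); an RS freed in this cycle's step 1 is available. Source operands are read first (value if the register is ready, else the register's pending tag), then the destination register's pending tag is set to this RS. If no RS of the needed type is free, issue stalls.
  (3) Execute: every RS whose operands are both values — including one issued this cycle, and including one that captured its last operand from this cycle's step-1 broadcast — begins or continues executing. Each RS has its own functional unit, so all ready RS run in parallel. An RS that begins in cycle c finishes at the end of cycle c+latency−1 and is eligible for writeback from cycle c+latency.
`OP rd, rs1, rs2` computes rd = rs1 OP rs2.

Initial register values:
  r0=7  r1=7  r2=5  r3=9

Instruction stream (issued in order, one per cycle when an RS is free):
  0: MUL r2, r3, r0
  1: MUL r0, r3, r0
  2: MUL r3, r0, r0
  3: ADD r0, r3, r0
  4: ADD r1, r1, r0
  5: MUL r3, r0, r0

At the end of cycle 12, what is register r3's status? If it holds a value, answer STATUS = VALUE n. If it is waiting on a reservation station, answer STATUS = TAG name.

STATUS = TAG Mul2

c1: issue MUL r2<-Mul1 | r0:7,r1:7,r2:Mul1,r3:9
c2: issue MUL r0<-Mul2 | r0:Mul2,r1:7,r2:Mul1,r3:9
c3: stall | r0:Mul2,r1:7,r2:Mul1,r3:9
c4: stall | r0:Mul2,r1:7,r2:Mul1,r3:9
c5: stall | r0:Mul2,r1:7,r2:Mul1,r3:9
c6: CDB Mul1=63; issue MUL r3<-Mul1 | r0:Mul2,r1:7,r2:63,r3:Mul1
c7: CDB Mul2=63; issue ADD r0<-Add1 | r0:Add1,r1:7,r2:63,r3:Mul1
c8: issue ADD r1<-Add2 | r0:Add1,r1:Add2,r2:63,r3:Mul1
c9: issue MUL r3<-Mul2 | r0:Add1,r1:Add2,r2:63,r3:Mul2
c10: - | r0:Add1,r1:Add2,r2:63,r3:Mul2
c11: - | r0:Add1,r1:Add2,r2:63,r3:Mul2
c12: CDB Mul1=3969 | r0:Add1,r1:Add2,r2:63,r3:Mul2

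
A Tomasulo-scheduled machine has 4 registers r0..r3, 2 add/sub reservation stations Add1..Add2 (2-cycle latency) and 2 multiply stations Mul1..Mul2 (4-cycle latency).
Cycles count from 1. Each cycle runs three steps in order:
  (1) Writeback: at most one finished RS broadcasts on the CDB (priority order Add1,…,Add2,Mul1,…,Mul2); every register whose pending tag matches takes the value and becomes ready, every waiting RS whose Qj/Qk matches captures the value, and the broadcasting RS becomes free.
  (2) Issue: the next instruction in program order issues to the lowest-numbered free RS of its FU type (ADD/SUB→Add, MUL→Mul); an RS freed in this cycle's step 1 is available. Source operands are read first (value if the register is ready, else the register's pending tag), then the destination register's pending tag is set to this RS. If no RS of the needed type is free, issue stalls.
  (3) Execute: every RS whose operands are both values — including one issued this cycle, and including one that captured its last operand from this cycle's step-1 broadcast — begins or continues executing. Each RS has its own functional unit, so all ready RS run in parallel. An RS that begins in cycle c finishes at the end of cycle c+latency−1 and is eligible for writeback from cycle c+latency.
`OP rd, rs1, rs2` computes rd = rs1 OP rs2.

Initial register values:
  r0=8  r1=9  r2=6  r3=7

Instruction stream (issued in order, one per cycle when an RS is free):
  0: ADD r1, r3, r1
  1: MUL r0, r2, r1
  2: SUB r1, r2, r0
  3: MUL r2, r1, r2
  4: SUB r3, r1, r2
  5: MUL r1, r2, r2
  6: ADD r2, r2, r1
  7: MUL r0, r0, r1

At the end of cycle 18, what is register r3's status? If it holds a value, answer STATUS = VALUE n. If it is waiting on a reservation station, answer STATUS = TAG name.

STATUS = VALUE 450

cycle 1: issue ADD r1<-Add1 // r0:8,r1:Add1,r2:6,r3:7
cycle 2: issue MUL r0<-Mul1 // r0:Mul1,r1:Add1,r2:6,r3:7
cycle 3: CDB Add1=16; issue SUB r1<-Add1 // r0:Mul1,r1:Add1,r2:6,r3:7
cycle 4: issue MUL r2<-Mul2 // r0:Mul1,r1:Add1,r2:Mul2,r3:7
cycle 5: issue SUB r3<-Add2 // r0:Mul1,r1:Add1,r2:Mul2,r3:Add2
cycle 6: stall // r0:Mul1,r1:Add1,r2:Mul2,r3:Add2
cycle 7: CDB Mul1=96; issue MUL r1<-Mul1 // r0:96,r1:Mul1,r2:Mul2,r3:Add2
cycle 8: stall // r0:96,r1:Mul1,r2:Mul2,r3:Add2
cycle 9: CDB Add1=-90; issue ADD r2<-Add1 // r0:96,r1:Mul1,r2:Add1,r3:Add2
cycle 10: stall // r0:96,r1:Mul1,r2:Add1,r3:Add2
cycle 11: stall // r0:96,r1:Mul1,r2:Add1,r3:Add2
cycle 12: stall // r0:96,r1:Mul1,r2:Add1,r3:Add2
cycle 13: CDB Mul2=-540; issue MUL r0<-Mul2 // r0:Mul2,r1:Mul1,r2:Add1,r3:Add2
cycle 14: - // r0:Mul2,r1:Mul1,r2:Add1,r3:Add2
cycle 15: CDB Add2=450 // r0:Mul2,r1:Mul1,r2:Add1,r3:450
cycle 16: - // r0:Mul2,r1:Mul1,r2:Add1,r3:450
cycle 17: CDB Mul1=291600 // r0:Mul2,r1:291600,r2:Add1,r3:450
cycle 18: - // r0:Mul2,r1:291600,r2:Add1,r3:450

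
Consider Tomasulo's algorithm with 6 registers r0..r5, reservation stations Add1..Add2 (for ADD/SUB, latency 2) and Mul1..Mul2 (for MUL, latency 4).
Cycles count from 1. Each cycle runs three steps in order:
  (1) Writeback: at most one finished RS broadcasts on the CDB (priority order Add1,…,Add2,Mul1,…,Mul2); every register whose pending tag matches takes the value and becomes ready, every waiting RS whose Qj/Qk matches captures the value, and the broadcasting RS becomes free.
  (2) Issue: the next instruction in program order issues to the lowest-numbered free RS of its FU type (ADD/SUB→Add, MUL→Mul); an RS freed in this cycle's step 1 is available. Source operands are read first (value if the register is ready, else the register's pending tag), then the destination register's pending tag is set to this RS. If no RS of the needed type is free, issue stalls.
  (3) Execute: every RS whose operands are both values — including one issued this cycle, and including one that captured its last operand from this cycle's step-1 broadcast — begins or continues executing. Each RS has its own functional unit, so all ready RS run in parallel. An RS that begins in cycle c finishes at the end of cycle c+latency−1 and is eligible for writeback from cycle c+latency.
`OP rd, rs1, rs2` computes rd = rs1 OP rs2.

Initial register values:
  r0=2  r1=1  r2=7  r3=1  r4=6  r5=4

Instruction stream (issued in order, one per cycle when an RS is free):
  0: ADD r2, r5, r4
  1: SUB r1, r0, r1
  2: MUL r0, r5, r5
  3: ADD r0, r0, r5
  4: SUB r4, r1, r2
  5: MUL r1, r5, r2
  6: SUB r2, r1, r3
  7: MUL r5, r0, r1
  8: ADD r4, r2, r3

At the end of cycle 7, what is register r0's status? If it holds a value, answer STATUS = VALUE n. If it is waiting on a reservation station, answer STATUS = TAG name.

STATUS = TAG Add1

c1: issue ADD r2<-Add1 | r0:2,r1:1,r2:Add1,r3:1,r4:6,r5:4
c2: issue SUB r1<-Add2 | r0:2,r1:Add2,r2:Add1,r3:1,r4:6,r5:4
c3: CDB Add1=10; issue MUL r0<-Mul1 | r0:Mul1,r1:Add2,r2:10,r3:1,r4:6,r5:4
c4: CDB Add2=1; issue ADD r0<-Add1 | r0:Add1,r1:1,r2:10,r3:1,r4:6,r5:4
c5: issue SUB r4<-Add2 | r0:Add1,r1:1,r2:10,r3:1,r4:Add2,r5:4
c6: issue MUL r1<-Mul2 | r0:Add1,r1:Mul2,r2:10,r3:1,r4:Add2,r5:4
c7: CDB Add2=-9; issue SUB r2<-Add2 | r0:Add1,r1:Mul2,r2:Add2,r3:1,r4:-9,r5:4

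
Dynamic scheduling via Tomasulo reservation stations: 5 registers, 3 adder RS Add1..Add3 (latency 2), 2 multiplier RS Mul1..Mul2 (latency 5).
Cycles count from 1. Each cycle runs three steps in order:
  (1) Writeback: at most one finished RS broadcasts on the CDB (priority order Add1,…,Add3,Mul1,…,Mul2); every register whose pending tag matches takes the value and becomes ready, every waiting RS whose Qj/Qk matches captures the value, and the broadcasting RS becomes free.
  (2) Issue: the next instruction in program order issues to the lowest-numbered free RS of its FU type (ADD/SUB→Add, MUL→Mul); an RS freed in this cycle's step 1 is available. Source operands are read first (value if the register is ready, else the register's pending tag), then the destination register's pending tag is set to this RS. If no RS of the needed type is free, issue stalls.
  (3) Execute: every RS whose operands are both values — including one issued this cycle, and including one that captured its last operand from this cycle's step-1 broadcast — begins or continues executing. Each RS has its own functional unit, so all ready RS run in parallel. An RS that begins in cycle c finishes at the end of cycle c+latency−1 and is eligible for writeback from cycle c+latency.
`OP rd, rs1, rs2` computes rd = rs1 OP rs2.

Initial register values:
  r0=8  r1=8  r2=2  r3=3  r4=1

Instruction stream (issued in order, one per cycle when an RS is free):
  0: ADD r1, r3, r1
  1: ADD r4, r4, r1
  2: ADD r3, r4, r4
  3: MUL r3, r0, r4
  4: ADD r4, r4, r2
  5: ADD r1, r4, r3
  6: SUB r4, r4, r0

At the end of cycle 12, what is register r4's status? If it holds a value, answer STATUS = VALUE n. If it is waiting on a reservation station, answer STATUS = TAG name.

STATUS = VALUE 6

  c1: issue ADD r1<-Add1  regs: r0:8,r1:Add1,r2:2,r3:3,r4:1
  c2: issue ADD r4<-Add2  regs: r0:8,r1:Add1,r2:2,r3:3,r4:Add2
  c3: CDB Add1=11; issue ADD r3<-Add1  regs: r0:8,r1:11,r2:2,r3:Add1,r4:Add2
  c4: issue MUL r3<-Mul1  regs: r0:8,r1:11,r2:2,r3:Mul1,r4:Add2
  c5: CDB Add2=12; issue ADD r4<-Add2  regs: r0:8,r1:11,r2:2,r3:Mul1,r4:Add2
  c6: issue ADD r1<-Add3  regs: r0:8,r1:Add3,r2:2,r3:Mul1,r4:Add2
  c7: CDB Add1=24; issue SUB r4<-Add1  regs: r0:8,r1:Add3,r2:2,r3:Mul1,r4:Add1
  c8: CDB Add2=14  regs: r0:8,r1:Add3,r2:2,r3:Mul1,r4:Add1
  c9: -  regs: r0:8,r1:Add3,r2:2,r3:Mul1,r4:Add1
  c10: CDB Add1=6  regs: r0:8,r1:Add3,r2:2,r3:Mul1,r4:6
  c11: CDB Mul1=96  regs: r0:8,r1:Add3,r2:2,r3:96,r4:6
  c12: -  regs: r0:8,r1:Add3,r2:2,r3:96,r4:6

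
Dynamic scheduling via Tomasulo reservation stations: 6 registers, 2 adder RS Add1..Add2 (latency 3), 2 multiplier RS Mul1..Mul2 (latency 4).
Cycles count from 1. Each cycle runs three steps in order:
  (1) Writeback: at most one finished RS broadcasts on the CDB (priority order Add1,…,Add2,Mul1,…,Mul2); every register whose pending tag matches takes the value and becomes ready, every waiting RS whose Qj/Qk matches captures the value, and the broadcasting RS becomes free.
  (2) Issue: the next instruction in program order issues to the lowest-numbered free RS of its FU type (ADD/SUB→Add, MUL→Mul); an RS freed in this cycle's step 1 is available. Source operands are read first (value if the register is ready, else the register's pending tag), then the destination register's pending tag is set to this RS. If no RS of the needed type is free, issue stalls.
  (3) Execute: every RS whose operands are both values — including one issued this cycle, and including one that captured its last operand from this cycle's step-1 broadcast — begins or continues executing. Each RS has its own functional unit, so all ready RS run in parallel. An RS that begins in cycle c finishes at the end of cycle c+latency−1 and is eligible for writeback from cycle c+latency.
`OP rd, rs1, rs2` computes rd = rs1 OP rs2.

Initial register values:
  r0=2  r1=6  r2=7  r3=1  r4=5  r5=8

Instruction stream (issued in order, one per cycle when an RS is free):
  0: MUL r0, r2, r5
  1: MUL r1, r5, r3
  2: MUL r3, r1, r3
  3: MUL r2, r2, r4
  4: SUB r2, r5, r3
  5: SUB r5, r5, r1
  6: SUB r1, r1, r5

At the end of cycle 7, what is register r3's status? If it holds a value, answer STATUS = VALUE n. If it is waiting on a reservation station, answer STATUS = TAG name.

STATUS = TAG Mul1

cycle 1: issue MUL r0<-Mul1 // r0:Mul1,r1:6,r2:7,r3:1,r4:5,r5:8
cycle 2: issue MUL r1<-Mul2 // r0:Mul1,r1:Mul2,r2:7,r3:1,r4:5,r5:8
cycle 3: stall // r0:Mul1,r1:Mul2,r2:7,r3:1,r4:5,r5:8
cycle 4: stall // r0:Mul1,r1:Mul2,r2:7,r3:1,r4:5,r5:8
cycle 5: CDB Mul1=56; issue MUL r3<-Mul1 // r0:56,r1:Mul2,r2:7,r3:Mul1,r4:5,r5:8
cycle 6: CDB Mul2=8; issue MUL r2<-Mul2 // r0:56,r1:8,r2:Mul2,r3:Mul1,r4:5,r5:8
cycle 7: issue SUB r2<-Add1 // r0:56,r1:8,r2:Add1,r3:Mul1,r4:5,r5:8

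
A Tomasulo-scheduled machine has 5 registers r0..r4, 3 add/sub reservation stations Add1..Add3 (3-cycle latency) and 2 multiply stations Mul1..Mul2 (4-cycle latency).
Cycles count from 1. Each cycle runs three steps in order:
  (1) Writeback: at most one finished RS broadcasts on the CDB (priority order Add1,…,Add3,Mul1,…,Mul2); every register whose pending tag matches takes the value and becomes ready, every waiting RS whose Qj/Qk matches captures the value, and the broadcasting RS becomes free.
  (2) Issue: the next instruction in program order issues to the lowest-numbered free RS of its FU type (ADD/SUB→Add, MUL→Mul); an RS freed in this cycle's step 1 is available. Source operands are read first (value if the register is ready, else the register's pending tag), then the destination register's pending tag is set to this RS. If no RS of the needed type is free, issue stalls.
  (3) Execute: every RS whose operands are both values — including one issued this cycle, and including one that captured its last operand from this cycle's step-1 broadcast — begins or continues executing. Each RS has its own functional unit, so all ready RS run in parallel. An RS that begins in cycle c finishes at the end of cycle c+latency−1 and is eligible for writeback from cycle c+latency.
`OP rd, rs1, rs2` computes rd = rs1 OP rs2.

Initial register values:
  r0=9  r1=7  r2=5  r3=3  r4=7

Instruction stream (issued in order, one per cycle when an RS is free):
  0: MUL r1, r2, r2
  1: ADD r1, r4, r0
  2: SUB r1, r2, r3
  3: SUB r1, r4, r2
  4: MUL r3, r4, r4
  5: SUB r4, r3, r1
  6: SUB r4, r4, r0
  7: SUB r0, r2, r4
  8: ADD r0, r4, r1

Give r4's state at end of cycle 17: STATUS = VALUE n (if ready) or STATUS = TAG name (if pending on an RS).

c1: issue MUL r1<-Mul1 | r0:9,r1:Mul1,r2:5,r3:3,r4:7
c2: issue ADD r1<-Add1 | r0:9,r1:Add1,r2:5,r3:3,r4:7
c3: issue SUB r1<-Add2 | r0:9,r1:Add2,r2:5,r3:3,r4:7
c4: issue SUB r1<-Add3 | r0:9,r1:Add3,r2:5,r3:3,r4:7
c5: CDB Add1=16; issue MUL r3<-Mul2 | r0:9,r1:Add3,r2:5,r3:Mul2,r4:7
c6: CDB Add2=2; issue SUB r4<-Add1 | r0:9,r1:Add3,r2:5,r3:Mul2,r4:Add1
c7: CDB Add3=2; issue SUB r4<-Add2 | r0:9,r1:2,r2:5,r3:Mul2,r4:Add2
c8: CDB Mul1=25; issue SUB r0<-Add3 | r0:Add3,r1:2,r2:5,r3:Mul2,r4:Add2
c9: CDB Mul2=49; stall | r0:Add3,r1:2,r2:5,r3:49,r4:Add2
c10: stall | r0:Add3,r1:2,r2:5,r3:49,r4:Add2
c11: stall | r0:Add3,r1:2,r2:5,r3:49,r4:Add2
c12: CDB Add1=47; issue ADD r0<-Add1 | r0:Add1,r1:2,r2:5,r3:49,r4:Add2
c13: - | r0:Add1,r1:2,r2:5,r3:49,r4:Add2
c14: - | r0:Add1,r1:2,r2:5,r3:49,r4:Add2
c15: CDB Add2=38 | r0:Add1,r1:2,r2:5,r3:49,r4:38
c16: - | r0:Add1,r1:2,r2:5,r3:49,r4:38
c17: - | r0:Add1,r1:2,r2:5,r3:49,r4:38

STATUS = VALUE 38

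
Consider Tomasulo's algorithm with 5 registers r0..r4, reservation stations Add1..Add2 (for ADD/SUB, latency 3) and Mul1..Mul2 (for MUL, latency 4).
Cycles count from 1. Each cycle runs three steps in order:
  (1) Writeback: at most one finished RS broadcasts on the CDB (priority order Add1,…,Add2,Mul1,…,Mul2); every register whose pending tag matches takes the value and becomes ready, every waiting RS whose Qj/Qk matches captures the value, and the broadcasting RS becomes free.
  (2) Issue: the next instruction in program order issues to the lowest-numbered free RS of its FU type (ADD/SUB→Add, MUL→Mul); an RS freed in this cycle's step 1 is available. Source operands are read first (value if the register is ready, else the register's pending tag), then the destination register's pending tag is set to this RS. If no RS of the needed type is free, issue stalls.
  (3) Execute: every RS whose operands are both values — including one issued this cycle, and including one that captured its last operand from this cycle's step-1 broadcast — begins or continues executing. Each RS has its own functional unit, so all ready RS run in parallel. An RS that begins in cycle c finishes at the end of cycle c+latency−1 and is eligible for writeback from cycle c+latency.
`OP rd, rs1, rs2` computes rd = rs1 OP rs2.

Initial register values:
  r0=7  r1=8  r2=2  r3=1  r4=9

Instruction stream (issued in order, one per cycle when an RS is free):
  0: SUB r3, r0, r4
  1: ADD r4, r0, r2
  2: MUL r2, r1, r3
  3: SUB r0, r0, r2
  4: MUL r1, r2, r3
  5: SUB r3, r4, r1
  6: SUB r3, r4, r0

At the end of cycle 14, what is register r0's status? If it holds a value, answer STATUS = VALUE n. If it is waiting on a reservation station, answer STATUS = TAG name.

  c1: issue SUB r3<-Add1  regs: r0:7,r1:8,r2:2,r3:Add1,r4:9
  c2: issue ADD r4<-Add2  regs: r0:7,r1:8,r2:2,r3:Add1,r4:Add2
  c3: issue MUL r2<-Mul1  regs: r0:7,r1:8,r2:Mul1,r3:Add1,r4:Add2
  c4: CDB Add1=-2; issue SUB r0<-Add1  regs: r0:Add1,r1:8,r2:Mul1,r3:-2,r4:Add2
  c5: CDB Add2=9; issue MUL r1<-Mul2  regs: r0:Add1,r1:Mul2,r2:Mul1,r3:-2,r4:9
  c6: issue SUB r3<-Add2  regs: r0:Add1,r1:Mul2,r2:Mul1,r3:Add2,r4:9
  c7: stall  regs: r0:Add1,r1:Mul2,r2:Mul1,r3:Add2,r4:9
  c8: CDB Mul1=-16; stall  regs: r0:Add1,r1:Mul2,r2:-16,r3:Add2,r4:9
  c9: stall  regs: r0:Add1,r1:Mul2,r2:-16,r3:Add2,r4:9
  c10: stall  regs: r0:Add1,r1:Mul2,r2:-16,r3:Add2,r4:9
  c11: CDB Add1=23; issue SUB r3<-Add1  regs: r0:23,r1:Mul2,r2:-16,r3:Add1,r4:9
  c12: CDB Mul2=32  regs: r0:23,r1:32,r2:-16,r3:Add1,r4:9
  c13: -  regs: r0:23,r1:32,r2:-16,r3:Add1,r4:9
  c14: CDB Add1=-14  regs: r0:23,r1:32,r2:-16,r3:-14,r4:9

STATUS = VALUE 23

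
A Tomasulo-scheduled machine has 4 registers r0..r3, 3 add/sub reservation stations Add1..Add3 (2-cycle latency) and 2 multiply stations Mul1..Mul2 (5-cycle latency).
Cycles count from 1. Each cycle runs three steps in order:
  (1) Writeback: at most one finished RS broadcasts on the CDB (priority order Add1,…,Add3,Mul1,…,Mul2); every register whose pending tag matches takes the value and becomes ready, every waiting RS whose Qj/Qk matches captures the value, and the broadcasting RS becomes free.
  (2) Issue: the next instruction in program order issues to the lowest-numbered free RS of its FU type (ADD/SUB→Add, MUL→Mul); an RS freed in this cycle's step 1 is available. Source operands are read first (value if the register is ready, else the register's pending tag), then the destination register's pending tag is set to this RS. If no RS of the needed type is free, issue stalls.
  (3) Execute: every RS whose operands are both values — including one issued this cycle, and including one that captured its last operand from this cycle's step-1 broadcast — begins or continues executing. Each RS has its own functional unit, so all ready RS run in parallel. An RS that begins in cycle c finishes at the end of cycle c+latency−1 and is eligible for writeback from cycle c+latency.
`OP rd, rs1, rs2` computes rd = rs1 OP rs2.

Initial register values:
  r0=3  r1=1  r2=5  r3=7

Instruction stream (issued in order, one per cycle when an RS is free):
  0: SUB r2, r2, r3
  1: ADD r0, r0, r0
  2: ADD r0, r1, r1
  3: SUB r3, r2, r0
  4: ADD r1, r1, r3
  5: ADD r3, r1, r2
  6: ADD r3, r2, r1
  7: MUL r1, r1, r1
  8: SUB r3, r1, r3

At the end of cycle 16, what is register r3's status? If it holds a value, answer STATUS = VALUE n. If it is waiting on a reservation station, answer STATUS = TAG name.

cycle 1: issue SUB r2<-Add1 // r0:3,r1:1,r2:Add1,r3:7
cycle 2: issue ADD r0<-Add2 // r0:Add2,r1:1,r2:Add1,r3:7
cycle 3: CDB Add1=-2; issue ADD r0<-Add1 // r0:Add1,r1:1,r2:-2,r3:7
cycle 4: CDB Add2=6; issue SUB r3<-Add2 // r0:Add1,r1:1,r2:-2,r3:Add2
cycle 5: CDB Add1=2; issue ADD r1<-Add1 // r0:2,r1:Add1,r2:-2,r3:Add2
cycle 6: issue ADD r3<-Add3 // r0:2,r1:Add1,r2:-2,r3:Add3
cycle 7: CDB Add2=-4; issue ADD r3<-Add2 // r0:2,r1:Add1,r2:-2,r3:Add2
cycle 8: issue MUL r1<-Mul1 // r0:2,r1:Mul1,r2:-2,r3:Add2
cycle 9: CDB Add1=-3; issue SUB r3<-Add1 // r0:2,r1:Mul1,r2:-2,r3:Add1
cycle 10: - // r0:2,r1:Mul1,r2:-2,r3:Add1
cycle 11: CDB Add2=-5 // r0:2,r1:Mul1,r2:-2,r3:Add1
cycle 12: CDB Add3=-5 // r0:2,r1:Mul1,r2:-2,r3:Add1
cycle 13: - // r0:2,r1:Mul1,r2:-2,r3:Add1
cycle 14: CDB Mul1=9 // r0:2,r1:9,r2:-2,r3:Add1
cycle 15: - // r0:2,r1:9,r2:-2,r3:Add1
cycle 16: CDB Add1=14 // r0:2,r1:9,r2:-2,r3:14

STATUS = VALUE 14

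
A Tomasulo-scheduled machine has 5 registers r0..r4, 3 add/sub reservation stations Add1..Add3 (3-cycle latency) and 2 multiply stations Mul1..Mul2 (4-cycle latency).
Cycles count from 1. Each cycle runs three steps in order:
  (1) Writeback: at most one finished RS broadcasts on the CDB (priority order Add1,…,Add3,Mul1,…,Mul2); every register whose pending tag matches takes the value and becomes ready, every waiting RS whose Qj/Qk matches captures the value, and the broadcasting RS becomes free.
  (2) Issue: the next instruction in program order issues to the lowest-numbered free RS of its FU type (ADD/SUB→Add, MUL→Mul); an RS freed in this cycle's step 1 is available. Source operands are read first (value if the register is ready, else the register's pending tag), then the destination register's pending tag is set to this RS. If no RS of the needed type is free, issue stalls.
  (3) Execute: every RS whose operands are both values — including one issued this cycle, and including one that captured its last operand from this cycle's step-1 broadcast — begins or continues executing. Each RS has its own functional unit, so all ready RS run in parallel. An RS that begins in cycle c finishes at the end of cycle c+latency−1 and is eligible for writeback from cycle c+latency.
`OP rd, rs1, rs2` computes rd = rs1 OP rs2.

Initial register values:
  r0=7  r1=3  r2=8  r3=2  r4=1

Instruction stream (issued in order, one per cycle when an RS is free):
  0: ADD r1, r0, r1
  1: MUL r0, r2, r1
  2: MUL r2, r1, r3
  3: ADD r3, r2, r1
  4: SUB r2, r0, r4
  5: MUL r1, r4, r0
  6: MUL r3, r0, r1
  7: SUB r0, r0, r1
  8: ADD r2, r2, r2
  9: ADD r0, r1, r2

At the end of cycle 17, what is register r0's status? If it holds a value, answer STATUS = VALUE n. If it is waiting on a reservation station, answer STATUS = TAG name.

STATUS = VALUE 238

  c1: issue ADD r1<-Add1  regs: r0:7,r1:Add1,r2:8,r3:2,r4:1
  c2: issue MUL r0<-Mul1  regs: r0:Mul1,r1:Add1,r2:8,r3:2,r4:1
  c3: issue MUL r2<-Mul2  regs: r0:Mul1,r1:Add1,r2:Mul2,r3:2,r4:1
  c4: CDB Add1=10; issue ADD r3<-Add1  regs: r0:Mul1,r1:10,r2:Mul2,r3:Add1,r4:1
  c5: issue SUB r2<-Add2  regs: r0:Mul1,r1:10,r2:Add2,r3:Add1,r4:1
  c6: stall  regs: r0:Mul1,r1:10,r2:Add2,r3:Add1,r4:1
  c7: stall  regs: r0:Mul1,r1:10,r2:Add2,r3:Add1,r4:1
  c8: CDB Mul1=80; issue MUL r1<-Mul1  regs: r0:80,r1:Mul1,r2:Add2,r3:Add1,r4:1
  c9: CDB Mul2=20; issue MUL r3<-Mul2  regs: r0:80,r1:Mul1,r2:Add2,r3:Mul2,r4:1
  c10: issue SUB r0<-Add3  regs: r0:Add3,r1:Mul1,r2:Add2,r3:Mul2,r4:1
  c11: CDB Add2=79; issue ADD r2<-Add2  regs: r0:Add3,r1:Mul1,r2:Add2,r3:Mul2,r4:1
  c12: CDB Add1=30; issue ADD r0<-Add1  regs: r0:Add1,r1:Mul1,r2:Add2,r3:Mul2,r4:1
  c13: CDB Mul1=80  regs: r0:Add1,r1:80,r2:Add2,r3:Mul2,r4:1
  c14: CDB Add2=158  regs: r0:Add1,r1:80,r2:158,r3:Mul2,r4:1
  c15: -  regs: r0:Add1,r1:80,r2:158,r3:Mul2,r4:1
  c16: CDB Add3=0  regs: r0:Add1,r1:80,r2:158,r3:Mul2,r4:1
  c17: CDB Add1=238  regs: r0:238,r1:80,r2:158,r3:Mul2,r4:1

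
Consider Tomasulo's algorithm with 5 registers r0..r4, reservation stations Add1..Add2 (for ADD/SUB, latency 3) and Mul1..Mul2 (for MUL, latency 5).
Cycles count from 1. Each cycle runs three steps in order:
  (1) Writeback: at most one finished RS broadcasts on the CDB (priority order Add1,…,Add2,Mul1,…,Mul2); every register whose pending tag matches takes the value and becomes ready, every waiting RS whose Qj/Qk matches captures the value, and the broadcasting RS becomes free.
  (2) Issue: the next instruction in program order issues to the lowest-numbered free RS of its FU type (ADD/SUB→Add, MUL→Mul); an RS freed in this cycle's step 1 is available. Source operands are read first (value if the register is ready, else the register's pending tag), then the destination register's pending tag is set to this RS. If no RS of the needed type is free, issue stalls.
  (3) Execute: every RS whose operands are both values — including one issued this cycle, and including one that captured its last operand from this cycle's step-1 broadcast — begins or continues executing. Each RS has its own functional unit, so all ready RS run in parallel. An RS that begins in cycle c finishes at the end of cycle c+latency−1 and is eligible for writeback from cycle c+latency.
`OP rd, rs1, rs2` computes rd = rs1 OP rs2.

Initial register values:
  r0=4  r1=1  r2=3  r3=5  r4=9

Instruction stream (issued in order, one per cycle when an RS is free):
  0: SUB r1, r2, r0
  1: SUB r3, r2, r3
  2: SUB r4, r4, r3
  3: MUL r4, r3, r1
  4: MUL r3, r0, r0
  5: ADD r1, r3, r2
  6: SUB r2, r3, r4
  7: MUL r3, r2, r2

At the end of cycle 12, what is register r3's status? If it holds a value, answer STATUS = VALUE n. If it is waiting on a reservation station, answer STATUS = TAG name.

cycle 1: issue SUB r1<-Add1 // r0:4,r1:Add1,r2:3,r3:5,r4:9
cycle 2: issue SUB r3<-Add2 // r0:4,r1:Add1,r2:3,r3:Add2,r4:9
cycle 3: stall // r0:4,r1:Add1,r2:3,r3:Add2,r4:9
cycle 4: CDB Add1=-1; issue SUB r4<-Add1 // r0:4,r1:-1,r2:3,r3:Add2,r4:Add1
cycle 5: CDB Add2=-2; issue MUL r4<-Mul1 // r0:4,r1:-1,r2:3,r3:-2,r4:Mul1
cycle 6: issue MUL r3<-Mul2 // r0:4,r1:-1,r2:3,r3:Mul2,r4:Mul1
cycle 7: issue ADD r1<-Add2 // r0:4,r1:Add2,r2:3,r3:Mul2,r4:Mul1
cycle 8: CDB Add1=11; issue SUB r2<-Add1 // r0:4,r1:Add2,r2:Add1,r3:Mul2,r4:Mul1
cycle 9: stall // r0:4,r1:Add2,r2:Add1,r3:Mul2,r4:Mul1
cycle 10: CDB Mul1=2; issue MUL r3<-Mul1 // r0:4,r1:Add2,r2:Add1,r3:Mul1,r4:2
cycle 11: CDB Mul2=16 // r0:4,r1:Add2,r2:Add1,r3:Mul1,r4:2
cycle 12: - // r0:4,r1:Add2,r2:Add1,r3:Mul1,r4:2

STATUS = TAG Mul1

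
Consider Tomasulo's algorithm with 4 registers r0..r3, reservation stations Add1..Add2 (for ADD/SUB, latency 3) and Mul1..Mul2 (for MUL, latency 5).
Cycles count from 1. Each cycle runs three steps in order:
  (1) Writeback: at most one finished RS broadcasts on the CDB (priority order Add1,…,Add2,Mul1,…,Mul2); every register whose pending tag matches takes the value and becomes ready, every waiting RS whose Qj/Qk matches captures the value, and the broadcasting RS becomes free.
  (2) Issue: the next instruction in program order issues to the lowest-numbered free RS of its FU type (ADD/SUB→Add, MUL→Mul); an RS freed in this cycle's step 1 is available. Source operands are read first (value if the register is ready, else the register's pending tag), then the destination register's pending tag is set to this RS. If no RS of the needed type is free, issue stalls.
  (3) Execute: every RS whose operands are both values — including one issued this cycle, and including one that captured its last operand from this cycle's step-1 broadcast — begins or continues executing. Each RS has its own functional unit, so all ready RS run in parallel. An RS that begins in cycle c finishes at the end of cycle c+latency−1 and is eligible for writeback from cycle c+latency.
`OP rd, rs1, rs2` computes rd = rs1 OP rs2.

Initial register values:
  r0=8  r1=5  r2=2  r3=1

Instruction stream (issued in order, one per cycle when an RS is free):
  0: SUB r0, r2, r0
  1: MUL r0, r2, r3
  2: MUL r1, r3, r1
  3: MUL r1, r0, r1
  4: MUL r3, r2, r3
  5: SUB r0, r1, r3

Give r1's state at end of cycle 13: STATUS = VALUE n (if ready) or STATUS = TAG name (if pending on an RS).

STATUS = VALUE 10

cycle 1: issue SUB r0<-Add1 // r0:Add1,r1:5,r2:2,r3:1
cycle 2: issue MUL r0<-Mul1 // r0:Mul1,r1:5,r2:2,r3:1
cycle 3: issue MUL r1<-Mul2 // r0:Mul1,r1:Mul2,r2:2,r3:1
cycle 4: CDB Add1=-6; stall // r0:Mul1,r1:Mul2,r2:2,r3:1
cycle 5: stall // r0:Mul1,r1:Mul2,r2:2,r3:1
cycle 6: stall // r0:Mul1,r1:Mul2,r2:2,r3:1
cycle 7: CDB Mul1=2; issue MUL r1<-Mul1 // r0:2,r1:Mul1,r2:2,r3:1
cycle 8: CDB Mul2=5; issue MUL r3<-Mul2 // r0:2,r1:Mul1,r2:2,r3:Mul2
cycle 9: issue SUB r0<-Add1 // r0:Add1,r1:Mul1,r2:2,r3:Mul2
cycle 10: - // r0:Add1,r1:Mul1,r2:2,r3:Mul2
cycle 11: - // r0:Add1,r1:Mul1,r2:2,r3:Mul2
cycle 12: - // r0:Add1,r1:Mul1,r2:2,r3:Mul2
cycle 13: CDB Mul1=10 // r0:Add1,r1:10,r2:2,r3:Mul2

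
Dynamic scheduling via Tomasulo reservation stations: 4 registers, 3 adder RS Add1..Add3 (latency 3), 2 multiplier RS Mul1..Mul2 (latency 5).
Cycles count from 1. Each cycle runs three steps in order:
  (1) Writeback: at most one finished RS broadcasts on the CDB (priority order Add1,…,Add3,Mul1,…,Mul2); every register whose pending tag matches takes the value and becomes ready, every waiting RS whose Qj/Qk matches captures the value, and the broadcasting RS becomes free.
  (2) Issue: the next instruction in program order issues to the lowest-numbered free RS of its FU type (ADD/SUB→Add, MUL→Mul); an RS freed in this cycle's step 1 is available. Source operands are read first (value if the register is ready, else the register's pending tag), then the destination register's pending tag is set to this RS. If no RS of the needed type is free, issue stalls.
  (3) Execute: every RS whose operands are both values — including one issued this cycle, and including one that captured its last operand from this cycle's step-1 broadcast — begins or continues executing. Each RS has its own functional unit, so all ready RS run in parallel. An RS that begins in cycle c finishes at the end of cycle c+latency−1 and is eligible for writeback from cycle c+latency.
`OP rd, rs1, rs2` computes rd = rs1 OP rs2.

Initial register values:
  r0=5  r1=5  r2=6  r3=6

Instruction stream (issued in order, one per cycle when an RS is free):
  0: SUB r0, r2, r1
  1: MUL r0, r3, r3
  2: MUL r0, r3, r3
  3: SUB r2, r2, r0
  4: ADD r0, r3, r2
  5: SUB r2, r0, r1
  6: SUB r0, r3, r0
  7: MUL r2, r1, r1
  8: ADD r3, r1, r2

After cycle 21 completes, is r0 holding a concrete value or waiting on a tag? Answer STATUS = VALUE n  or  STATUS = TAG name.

STATUS = VALUE 30

  c1: issue SUB r0<-Add1  regs: r0:Add1,r1:5,r2:6,r3:6
  c2: issue MUL r0<-Mul1  regs: r0:Mul1,r1:5,r2:6,r3:6
  c3: issue MUL r0<-Mul2  regs: r0:Mul2,r1:5,r2:6,r3:6
  c4: CDB Add1=1; issue SUB r2<-Add1  regs: r0:Mul2,r1:5,r2:Add1,r3:6
  c5: issue ADD r0<-Add2  regs: r0:Add2,r1:5,r2:Add1,r3:6
  c6: issue SUB r2<-Add3  regs: r0:Add2,r1:5,r2:Add3,r3:6
  c7: CDB Mul1=36; stall  regs: r0:Add2,r1:5,r2:Add3,r3:6
  c8: CDB Mul2=36; stall  regs: r0:Add2,r1:5,r2:Add3,r3:6
  c9: stall  regs: r0:Add2,r1:5,r2:Add3,r3:6
  c10: stall  regs: r0:Add2,r1:5,r2:Add3,r3:6
  c11: CDB Add1=-30; issue SUB r0<-Add1  regs: r0:Add1,r1:5,r2:Add3,r3:6
  c12: issue MUL r2<-Mul1  regs: r0:Add1,r1:5,r2:Mul1,r3:6
  c13: stall  regs: r0:Add1,r1:5,r2:Mul1,r3:6
  c14: CDB Add2=-24; issue ADD r3<-Add2  regs: r0:Add1,r1:5,r2:Mul1,r3:Add2
  c15: -  regs: r0:Add1,r1:5,r2:Mul1,r3:Add2
  c16: -  regs: r0:Add1,r1:5,r2:Mul1,r3:Add2
  c17: CDB Add1=30  regs: r0:30,r1:5,r2:Mul1,r3:Add2
  c18: CDB Add3=-29  regs: r0:30,r1:5,r2:Mul1,r3:Add2
  c19: CDB Mul1=25  regs: r0:30,r1:5,r2:25,r3:Add2
  c20: -  regs: r0:30,r1:5,r2:25,r3:Add2
  c21: -  regs: r0:30,r1:5,r2:25,r3:Add2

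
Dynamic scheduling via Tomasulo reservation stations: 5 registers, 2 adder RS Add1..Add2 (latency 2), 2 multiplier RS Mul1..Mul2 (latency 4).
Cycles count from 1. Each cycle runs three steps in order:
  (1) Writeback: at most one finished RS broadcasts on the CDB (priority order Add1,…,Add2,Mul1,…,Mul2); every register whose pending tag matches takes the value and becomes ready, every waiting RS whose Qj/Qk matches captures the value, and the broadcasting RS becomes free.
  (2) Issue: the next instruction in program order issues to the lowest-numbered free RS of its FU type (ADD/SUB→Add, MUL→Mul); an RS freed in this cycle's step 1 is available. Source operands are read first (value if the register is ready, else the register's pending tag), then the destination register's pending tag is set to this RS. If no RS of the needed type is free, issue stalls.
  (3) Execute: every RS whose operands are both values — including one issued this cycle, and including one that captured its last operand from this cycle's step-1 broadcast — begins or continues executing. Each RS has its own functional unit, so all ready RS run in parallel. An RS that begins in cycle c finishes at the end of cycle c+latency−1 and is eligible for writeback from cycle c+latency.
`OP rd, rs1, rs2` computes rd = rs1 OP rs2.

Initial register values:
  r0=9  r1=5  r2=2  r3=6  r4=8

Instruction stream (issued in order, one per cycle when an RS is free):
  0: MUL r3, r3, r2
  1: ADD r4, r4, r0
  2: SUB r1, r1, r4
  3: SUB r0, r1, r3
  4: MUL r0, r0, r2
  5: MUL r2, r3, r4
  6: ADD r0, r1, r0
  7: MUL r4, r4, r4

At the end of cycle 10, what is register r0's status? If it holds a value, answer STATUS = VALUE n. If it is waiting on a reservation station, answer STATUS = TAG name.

STATUS = TAG Add2

cycle 1: issue MUL r3<-Mul1 // r0:9,r1:5,r2:2,r3:Mul1,r4:8
cycle 2: issue ADD r4<-Add1 // r0:9,r1:5,r2:2,r3:Mul1,r4:Add1
cycle 3: issue SUB r1<-Add2 // r0:9,r1:Add2,r2:2,r3:Mul1,r4:Add1
cycle 4: CDB Add1=17; issue SUB r0<-Add1 // r0:Add1,r1:Add2,r2:2,r3:Mul1,r4:17
cycle 5: CDB Mul1=12; issue MUL r0<-Mul1 // r0:Mul1,r1:Add2,r2:2,r3:12,r4:17
cycle 6: CDB Add2=-12; issue MUL r2<-Mul2 // r0:Mul1,r1:-12,r2:Mul2,r3:12,r4:17
cycle 7: issue ADD r0<-Add2 // r0:Add2,r1:-12,r2:Mul2,r3:12,r4:17
cycle 8: CDB Add1=-24; stall // r0:Add2,r1:-12,r2:Mul2,r3:12,r4:17
cycle 9: stall // r0:Add2,r1:-12,r2:Mul2,r3:12,r4:17
cycle 10: CDB Mul2=204; issue MUL r4<-Mul2 // r0:Add2,r1:-12,r2:204,r3:12,r4:Mul2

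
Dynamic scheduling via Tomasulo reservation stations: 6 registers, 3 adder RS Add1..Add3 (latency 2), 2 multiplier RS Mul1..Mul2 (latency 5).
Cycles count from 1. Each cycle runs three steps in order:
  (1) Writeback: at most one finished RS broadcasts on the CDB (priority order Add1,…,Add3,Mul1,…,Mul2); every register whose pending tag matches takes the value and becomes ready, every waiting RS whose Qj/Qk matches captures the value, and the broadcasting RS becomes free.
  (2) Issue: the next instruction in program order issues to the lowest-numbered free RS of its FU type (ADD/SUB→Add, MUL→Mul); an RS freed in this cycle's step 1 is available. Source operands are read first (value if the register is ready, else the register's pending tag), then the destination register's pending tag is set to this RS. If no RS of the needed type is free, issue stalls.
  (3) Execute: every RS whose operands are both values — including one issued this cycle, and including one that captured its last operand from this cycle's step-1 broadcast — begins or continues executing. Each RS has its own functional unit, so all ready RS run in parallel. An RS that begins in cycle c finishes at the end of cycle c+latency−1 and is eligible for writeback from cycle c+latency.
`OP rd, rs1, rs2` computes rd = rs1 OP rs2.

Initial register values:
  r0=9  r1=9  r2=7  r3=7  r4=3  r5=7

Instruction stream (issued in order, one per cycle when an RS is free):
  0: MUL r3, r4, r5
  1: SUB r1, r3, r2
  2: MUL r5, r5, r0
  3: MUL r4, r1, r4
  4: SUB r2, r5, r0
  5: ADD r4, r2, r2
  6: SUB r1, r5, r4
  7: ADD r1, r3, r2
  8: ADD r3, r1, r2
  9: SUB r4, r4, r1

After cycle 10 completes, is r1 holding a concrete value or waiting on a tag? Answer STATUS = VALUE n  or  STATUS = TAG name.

STATUS = TAG Add3

cycle 1: issue MUL r3<-Mul1 // r0:9,r1:9,r2:7,r3:Mul1,r4:3,r5:7
cycle 2: issue SUB r1<-Add1 // r0:9,r1:Add1,r2:7,r3:Mul1,r4:3,r5:7
cycle 3: issue MUL r5<-Mul2 // r0:9,r1:Add1,r2:7,r3:Mul1,r4:3,r5:Mul2
cycle 4: stall // r0:9,r1:Add1,r2:7,r3:Mul1,r4:3,r5:Mul2
cycle 5: stall // r0:9,r1:Add1,r2:7,r3:Mul1,r4:3,r5:Mul2
cycle 6: CDB Mul1=21; issue MUL r4<-Mul1 // r0:9,r1:Add1,r2:7,r3:21,r4:Mul1,r5:Mul2
cycle 7: issue SUB r2<-Add2 // r0:9,r1:Add1,r2:Add2,r3:21,r4:Mul1,r5:Mul2
cycle 8: CDB Add1=14; issue ADD r4<-Add1 // r0:9,r1:14,r2:Add2,r3:21,r4:Add1,r5:Mul2
cycle 9: CDB Mul2=63; issue SUB r1<-Add3 // r0:9,r1:Add3,r2:Add2,r3:21,r4:Add1,r5:63
cycle 10: stall // r0:9,r1:Add3,r2:Add2,r3:21,r4:Add1,r5:63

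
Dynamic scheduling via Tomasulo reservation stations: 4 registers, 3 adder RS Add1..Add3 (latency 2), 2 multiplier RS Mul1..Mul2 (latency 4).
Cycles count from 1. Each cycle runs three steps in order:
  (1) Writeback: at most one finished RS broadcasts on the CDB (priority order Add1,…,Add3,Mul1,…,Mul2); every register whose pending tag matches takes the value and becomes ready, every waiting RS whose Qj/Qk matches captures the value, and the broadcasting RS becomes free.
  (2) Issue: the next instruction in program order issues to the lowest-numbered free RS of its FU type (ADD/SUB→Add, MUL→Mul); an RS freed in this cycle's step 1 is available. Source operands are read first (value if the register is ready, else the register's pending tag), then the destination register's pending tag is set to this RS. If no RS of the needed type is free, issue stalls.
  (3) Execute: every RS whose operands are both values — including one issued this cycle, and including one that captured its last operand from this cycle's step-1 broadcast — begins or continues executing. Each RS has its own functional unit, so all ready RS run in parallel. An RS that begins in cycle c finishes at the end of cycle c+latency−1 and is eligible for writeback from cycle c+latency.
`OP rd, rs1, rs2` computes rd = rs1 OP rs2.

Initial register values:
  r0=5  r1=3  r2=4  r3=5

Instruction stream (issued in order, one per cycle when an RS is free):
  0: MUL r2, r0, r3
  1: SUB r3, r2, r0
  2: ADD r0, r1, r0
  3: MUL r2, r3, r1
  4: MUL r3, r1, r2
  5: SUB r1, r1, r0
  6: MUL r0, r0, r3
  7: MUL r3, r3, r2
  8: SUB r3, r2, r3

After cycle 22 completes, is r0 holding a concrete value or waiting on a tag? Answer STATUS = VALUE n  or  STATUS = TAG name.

STATUS = VALUE 1440

c1: issue MUL r2<-Mul1 | r0:5,r1:3,r2:Mul1,r3:5
c2: issue SUB r3<-Add1 | r0:5,r1:3,r2:Mul1,r3:Add1
c3: issue ADD r0<-Add2 | r0:Add2,r1:3,r2:Mul1,r3:Add1
c4: issue MUL r2<-Mul2 | r0:Add2,r1:3,r2:Mul2,r3:Add1
c5: CDB Add2=8; stall | r0:8,r1:3,r2:Mul2,r3:Add1
c6: CDB Mul1=25; issue MUL r3<-Mul1 | r0:8,r1:3,r2:Mul2,r3:Mul1
c7: issue SUB r1<-Add2 | r0:8,r1:Add2,r2:Mul2,r3:Mul1
c8: CDB Add1=20; stall | r0:8,r1:Add2,r2:Mul2,r3:Mul1
c9: CDB Add2=-5; stall | r0:8,r1:-5,r2:Mul2,r3:Mul1
c10: stall | r0:8,r1:-5,r2:Mul2,r3:Mul1
c11: stall | r0:8,r1:-5,r2:Mul2,r3:Mul1
c12: CDB Mul2=60; issue MUL r0<-Mul2 | r0:Mul2,r1:-5,r2:60,r3:Mul1
c13: stall | r0:Mul2,r1:-5,r2:60,r3:Mul1
c14: stall | r0:Mul2,r1:-5,r2:60,r3:Mul1
c15: stall | r0:Mul2,r1:-5,r2:60,r3:Mul1
c16: CDB Mul1=180; issue MUL r3<-Mul1 | r0:Mul2,r1:-5,r2:60,r3:Mul1
c17: issue SUB r3<-Add1 | r0:Mul2,r1:-5,r2:60,r3:Add1
c18: - | r0:Mul2,r1:-5,r2:60,r3:Add1
c19: - | r0:Mul2,r1:-5,r2:60,r3:Add1
c20: CDB Mul1=10800 | r0:Mul2,r1:-5,r2:60,r3:Add1
c21: CDB Mul2=1440 | r0:1440,r1:-5,r2:60,r3:Add1
c22: CDB Add1=-10740 | r0:1440,r1:-5,r2:60,r3:-10740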